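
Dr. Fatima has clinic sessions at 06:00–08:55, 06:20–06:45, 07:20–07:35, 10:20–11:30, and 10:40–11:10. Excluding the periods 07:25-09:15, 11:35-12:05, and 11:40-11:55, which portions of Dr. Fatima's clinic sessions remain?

First set merges to 06:00–08:55, 10:20–11:30.
Second set merges to 07:25–09:15, 11:35–12:05.
06:00–08:55 \ B = 06:00–07:25.
10:20–11:30: nothing removed.

06:00–07:25, 10:20–11:30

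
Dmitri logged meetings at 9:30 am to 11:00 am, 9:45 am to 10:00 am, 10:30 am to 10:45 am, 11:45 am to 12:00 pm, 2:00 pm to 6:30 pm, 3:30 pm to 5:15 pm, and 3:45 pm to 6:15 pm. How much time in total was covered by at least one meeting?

6 h 15 min

Merged: 9:30 am–11:00 am, 11:45 am–12:00 pm, 2:00 pm–6:30 pm.
Lengths: 1 h 30 min + 15 min + 4 h 30 min = 6 h 15 min.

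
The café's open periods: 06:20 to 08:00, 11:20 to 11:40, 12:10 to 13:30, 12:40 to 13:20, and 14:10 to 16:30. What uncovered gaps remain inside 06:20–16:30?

The merged coverage is 06:20-08:00, 11:20-11:40, 12:10-13:30, 14:10-16:30.
Uncovered inside 06:20-16:30: 08:00-11:20, 11:40-12:10, 13:30-14:10.

08:00-11:20, 11:40-12:10, 13:30-14:10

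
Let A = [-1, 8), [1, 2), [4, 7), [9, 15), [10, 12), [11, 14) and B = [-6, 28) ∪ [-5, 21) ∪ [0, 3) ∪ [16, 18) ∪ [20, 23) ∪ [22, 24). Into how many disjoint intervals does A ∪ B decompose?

First set merges to [-1, 8), [9, 15).
Second set merges to [-6, 28).
A ∪ B = [-6, 28).
That is 1 disjoint piece.

1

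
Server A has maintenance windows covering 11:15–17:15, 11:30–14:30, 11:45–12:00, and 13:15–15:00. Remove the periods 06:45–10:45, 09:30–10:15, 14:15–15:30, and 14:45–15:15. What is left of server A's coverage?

A, merged: 11:15-17:15.
B, merged: 06:45-10:45, 14:15-15:30.
11:15-17:15 \ B = 11:15-14:15, 15:30-17:15.

11:15-14:15, 15:30-17:15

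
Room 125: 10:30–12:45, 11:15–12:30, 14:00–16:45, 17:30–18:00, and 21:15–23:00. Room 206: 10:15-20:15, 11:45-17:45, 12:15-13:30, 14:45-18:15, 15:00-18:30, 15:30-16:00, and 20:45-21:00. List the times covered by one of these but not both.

10:15-10:30, 12:45-14:00, 16:45-17:30, 18:00-20:15, 20:45-21:00, 21:15-23:00

A, merged: 10:30-12:45, 14:00-16:45, 17:30-18:00, 21:15-23:00.
B, merged: 10:15-20:15, 20:45-21:00.
Only in the first: 21:15-23:00.
Only in the second: 10:15-10:30, 12:45-14:00, 16:45-17:30, 18:00-20:15, 20:45-21:00.
Together these are the periods covered by exactly one.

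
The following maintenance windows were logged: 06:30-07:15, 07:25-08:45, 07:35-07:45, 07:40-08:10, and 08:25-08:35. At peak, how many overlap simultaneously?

3

At 07:40, 3 of the intervals are simultaneously active.
No point has more.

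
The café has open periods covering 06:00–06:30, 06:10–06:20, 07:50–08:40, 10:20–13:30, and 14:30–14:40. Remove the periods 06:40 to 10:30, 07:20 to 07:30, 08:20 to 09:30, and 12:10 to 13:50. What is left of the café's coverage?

06:00–06:30, 10:30–12:10, 14:30–14:40

Merge the first list: 06:00–06:30, 07:50–08:40, 10:20–13:30, 14:30–14:40.
Merge the second list: 06:40–10:30, 12:10–13:50.
06:00–06:30: nothing removed.
07:50–08:40: entirely removed.
10:20–13:30 \ B = 10:30–12:10.
14:30–14:40: nothing removed.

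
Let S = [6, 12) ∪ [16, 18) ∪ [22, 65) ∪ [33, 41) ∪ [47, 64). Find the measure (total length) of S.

51

Merged: [6, 12), [16, 18), [22, 65).
Lengths: 6 + 2 + 43 = 51.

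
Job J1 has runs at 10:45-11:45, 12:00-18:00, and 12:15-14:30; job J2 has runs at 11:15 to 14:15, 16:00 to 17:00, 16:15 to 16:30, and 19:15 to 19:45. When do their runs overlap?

11:15-11:45, 12:00-14:15, 16:00-17:00

Merge the first list: 10:45-11:45, 12:00-18:00.
Merge the second list: 11:15-14:15, 16:00-17:00, 19:15-19:45.
10:45-11:45 overlaps B on 11:15-11:45.
12:00-18:00 overlaps B on 12:00-14:15, 16:00-17:00.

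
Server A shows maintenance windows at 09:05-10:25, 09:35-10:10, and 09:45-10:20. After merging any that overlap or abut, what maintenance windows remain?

09:05–10:25

09:35–10:10 overlaps/touches 09:05–10:25 → extend to 09:05–10:25.
09:45–10:20 overlaps/touches 09:05–10:25 → extend to 09:05–10:25.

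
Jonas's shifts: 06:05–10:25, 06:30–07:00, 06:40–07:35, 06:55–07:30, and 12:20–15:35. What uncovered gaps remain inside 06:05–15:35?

Covered (merged): 06:05–10:25, 12:20–15:35.
Complement within 06:05–15:35: 10:25–12:20.

10:25–12:20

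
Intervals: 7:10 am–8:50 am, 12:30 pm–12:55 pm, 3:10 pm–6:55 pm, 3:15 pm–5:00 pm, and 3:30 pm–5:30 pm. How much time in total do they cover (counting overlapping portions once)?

Merged: 7:10 am-8:50 am, 12:30 pm-12:55 pm, 3:10 pm-6:55 pm.
Lengths: 1 h 40 min + 25 min + 3 h 45 min = 5 h 50 min.

5 h 50 min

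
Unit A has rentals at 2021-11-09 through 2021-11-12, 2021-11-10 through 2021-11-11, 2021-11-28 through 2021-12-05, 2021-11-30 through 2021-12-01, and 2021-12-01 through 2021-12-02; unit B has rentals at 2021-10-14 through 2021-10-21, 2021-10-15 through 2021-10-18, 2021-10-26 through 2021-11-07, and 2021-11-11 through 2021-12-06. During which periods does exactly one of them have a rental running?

A, merged: 2021-11-09 through 2021-11-12, 2021-11-28 through 2021-12-05.
B, merged: 2021-10-14 through 2021-10-21, 2021-10-26 through 2021-11-07, 2021-11-11 through 2021-12-06.
A \ B = 2021-11-09 through 2021-11-10.
B \ A = 2021-10-14 through 2021-10-21, 2021-10-26 through 2021-11-07, 2021-11-13 through 2021-11-27, 2021-12-06 through 2021-12-06.
Union of the two gives the symmetric difference.

2021-10-14 through 2021-10-21, 2021-10-26 through 2021-11-07, 2021-11-09 through 2021-11-10, 2021-11-13 through 2021-11-27, 2021-12-06 through 2021-12-06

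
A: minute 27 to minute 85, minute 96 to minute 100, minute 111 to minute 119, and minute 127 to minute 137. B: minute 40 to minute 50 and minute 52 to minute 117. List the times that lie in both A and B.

minute 40 to minute 50, minute 52 to minute 85, minute 96 to minute 100, minute 111 to minute 117

minute 27 to minute 85 meets the second set on minute 40 to minute 50, minute 52 to minute 85.
minute 96 to minute 100 meets the second set on minute 96 to minute 100.
minute 111 to minute 119 meets the second set on minute 111 to minute 117.
minute 127 to minute 137: no overlap with the second set.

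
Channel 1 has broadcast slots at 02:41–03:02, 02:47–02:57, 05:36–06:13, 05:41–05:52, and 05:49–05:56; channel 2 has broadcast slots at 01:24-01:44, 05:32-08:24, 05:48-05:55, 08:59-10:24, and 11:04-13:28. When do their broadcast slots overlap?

05:36–06:13

A, merged: 02:41–03:02, 05:36–06:13.
B, merged: 01:24–01:44, 05:32–08:24, 08:59–10:24, 11:04–13:28.
02:41–03:02 meets no B interval.
05:36–06:13 ∩ B → 05:36–06:13.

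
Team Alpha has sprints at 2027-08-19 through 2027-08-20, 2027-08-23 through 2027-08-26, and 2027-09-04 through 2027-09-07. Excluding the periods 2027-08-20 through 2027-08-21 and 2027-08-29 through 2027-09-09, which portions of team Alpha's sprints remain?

2027-08-19 through 2027-08-19, 2027-08-23 through 2027-08-26

2027-08-19 through 2027-08-20 \ B = 2027-08-19 through 2027-08-19.
2027-08-23 through 2027-08-26: nothing removed.
2027-09-04 through 2027-09-07: entirely removed.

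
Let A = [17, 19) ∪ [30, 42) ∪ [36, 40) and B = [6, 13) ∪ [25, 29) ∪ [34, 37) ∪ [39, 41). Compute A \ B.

[17, 19) ∪ [30, 34) ∪ [37, 39) ∪ [41, 42)

Merge the first list: [17, 19), [30, 42).
[17, 19) is untouched.
[30, 42) with B removed leaves [30, 34), [37, 39), [41, 42).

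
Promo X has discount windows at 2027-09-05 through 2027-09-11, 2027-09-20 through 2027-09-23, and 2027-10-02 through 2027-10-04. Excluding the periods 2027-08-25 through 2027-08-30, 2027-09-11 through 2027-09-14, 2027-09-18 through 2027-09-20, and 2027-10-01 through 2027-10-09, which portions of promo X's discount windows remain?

2027-09-05 through 2027-09-11 \ B = 2027-09-05 through 2027-09-10.
2027-09-20 through 2027-09-23 \ B = 2027-09-21 through 2027-09-23.
2027-10-02 through 2027-10-04: entirely removed.

2027-09-05 through 2027-09-10, 2027-09-21 through 2027-09-23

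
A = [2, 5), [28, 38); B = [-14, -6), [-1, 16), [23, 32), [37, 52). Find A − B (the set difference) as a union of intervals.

[2, 5): fully covered by B → removed.
[28, 38) minus B → [32, 37).

[32, 37)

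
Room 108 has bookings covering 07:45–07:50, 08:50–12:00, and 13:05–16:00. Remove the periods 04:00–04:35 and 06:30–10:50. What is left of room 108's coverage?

10:50-12:00, 13:05-16:00

07:45-07:50: entirely removed.
08:50-12:00 \ B = 10:50-12:00.
13:05-16:00: nothing removed.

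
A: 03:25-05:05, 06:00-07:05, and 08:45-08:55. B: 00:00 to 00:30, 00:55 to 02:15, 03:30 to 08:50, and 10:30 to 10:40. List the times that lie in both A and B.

03:25-05:05 meets the second set on 03:30-05:05.
06:00-07:05 meets the second set on 06:00-07:05.
08:45-08:55 meets the second set on 08:45-08:50.

03:30-05:05, 06:00-07:05, 08:45-08:50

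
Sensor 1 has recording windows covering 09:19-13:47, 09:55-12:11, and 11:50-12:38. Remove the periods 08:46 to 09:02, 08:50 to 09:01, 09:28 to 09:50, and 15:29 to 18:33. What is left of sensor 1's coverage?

09:19-09:28, 09:50-13:47

Merge the first list: 09:19-13:47.
Merge the second list: 08:46-09:02, 09:28-09:50, 15:29-18:33.
09:19-13:47 minus B → 09:19-09:28, 09:50-13:47.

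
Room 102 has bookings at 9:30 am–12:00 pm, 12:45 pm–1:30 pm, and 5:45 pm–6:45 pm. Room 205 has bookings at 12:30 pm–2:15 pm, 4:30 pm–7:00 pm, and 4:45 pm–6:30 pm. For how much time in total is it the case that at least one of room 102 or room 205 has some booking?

Second set merges to 12:30 pm–2:15 pm, 4:30 pm–7:00 pm.
A ∪ B = 9:30 am–12:00 pm, 12:30 pm–2:15 pm, 4:30 pm–7:00 pm.
Total: 2 h 30 min + 1 h 45 min + 2 h 30 min = 6 h 45 min.

6 h 45 min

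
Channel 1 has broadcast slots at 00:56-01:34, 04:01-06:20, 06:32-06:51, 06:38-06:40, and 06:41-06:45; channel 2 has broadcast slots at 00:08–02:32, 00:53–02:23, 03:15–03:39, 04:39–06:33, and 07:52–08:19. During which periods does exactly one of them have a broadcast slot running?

00:08–00:56, 01:34–02:32, 03:15–03:39, 04:01–04:39, 06:20–06:32, 06:33–06:51, 07:52–08:19

A, merged: 00:56–01:34, 04:01–06:20, 06:32–06:51.
B, merged: 00:08–02:32, 03:15–03:39, 04:39–06:33, 07:52–08:19.
A but not B: 04:01–04:39, 06:33–06:51.
B but not A: 00:08–00:56, 01:34–02:32, 03:15–03:39, 06:20–06:32, 07:52–08:19.
Combining gives A △ B.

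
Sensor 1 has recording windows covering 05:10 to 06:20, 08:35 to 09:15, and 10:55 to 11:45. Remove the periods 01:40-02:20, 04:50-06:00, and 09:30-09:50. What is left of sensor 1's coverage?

06:00-06:20, 08:35-09:15, 10:55-11:45

05:10-06:20 \ B = 06:00-06:20.
08:35-09:15: nothing removed.
10:55-11:45: nothing removed.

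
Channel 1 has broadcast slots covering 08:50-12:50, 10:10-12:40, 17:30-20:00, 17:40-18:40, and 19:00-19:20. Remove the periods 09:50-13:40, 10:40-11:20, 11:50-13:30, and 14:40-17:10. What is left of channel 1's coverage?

08:50–09:50, 17:30–20:00

First set merges to 08:50–12:50, 17:30–20:00.
Second set merges to 09:50–13:40, 14:40–17:10.
08:50–12:50 with B removed leaves 08:50–09:50.
17:30–20:00 is untouched.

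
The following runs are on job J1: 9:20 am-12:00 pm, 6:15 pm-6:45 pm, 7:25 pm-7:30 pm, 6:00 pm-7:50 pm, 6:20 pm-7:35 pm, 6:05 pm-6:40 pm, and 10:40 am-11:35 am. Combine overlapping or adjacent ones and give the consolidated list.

9:20 am–12:00 pm, 6:00 pm–7:50 pm

Sort by start: 9:20 am–12:00 pm, 10:40 am–11:35 am, 6:00 pm–7:50 pm, 6:05 pm–6:40 pm, 6:15 pm–6:45 pm, 6:20 pm–7:35 pm, 7:25 pm–7:30 pm.
10:40 am–11:35 am overlaps/touches 9:20 am–12:00 pm → extend to 9:20 am–12:00 pm.
6:00 pm–7:50 pm is disjoint → start new block.
6:05 pm–6:40 pm overlaps/touches 6:00 pm–7:50 pm → extend to 6:00 pm–7:50 pm.
6:15 pm–6:45 pm overlaps/touches 6:00 pm–7:50 pm → extend to 6:00 pm–7:50 pm.
6:20 pm–7:35 pm overlaps/touches 6:00 pm–7:50 pm → extend to 6:00 pm–7:50 pm.
7:25 pm–7:30 pm overlaps/touches 6:00 pm–7:50 pm → extend to 6:00 pm–7:50 pm.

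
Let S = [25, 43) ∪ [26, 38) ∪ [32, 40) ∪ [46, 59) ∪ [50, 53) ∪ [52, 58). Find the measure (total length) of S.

31

Merged: [25, 43), [46, 59).
Lengths: 18 + 13 = 31.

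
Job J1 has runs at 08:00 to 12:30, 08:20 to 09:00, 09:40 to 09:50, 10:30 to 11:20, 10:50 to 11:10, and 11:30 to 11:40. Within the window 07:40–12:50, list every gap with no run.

Covered (merged): 08:00–12:30.
Gaps within 07:40–12:50: 07:40–08:00, 12:30–12:50.

07:40–08:00, 12:30–12:50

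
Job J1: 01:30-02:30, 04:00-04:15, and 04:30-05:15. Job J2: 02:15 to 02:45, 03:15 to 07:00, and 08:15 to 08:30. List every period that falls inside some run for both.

01:30–02:30 meets the second set on 02:15–02:30.
04:00–04:15 meets the second set on 04:00–04:15.
04:30–05:15 meets the second set on 04:30–05:15.

02:15–02:30, 04:00–04:15, 04:30–05:15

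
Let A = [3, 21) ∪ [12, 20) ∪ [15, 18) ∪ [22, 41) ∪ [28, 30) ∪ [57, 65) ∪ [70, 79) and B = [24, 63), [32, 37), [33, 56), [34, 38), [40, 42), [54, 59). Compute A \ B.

A, merged: [3, 21), [22, 41), [57, 65), [70, 79).
B, merged: [24, 63).
[3, 21): no B overlap → unchanged.
[22, 41) minus B → [22, 24).
[57, 65) minus B → [63, 65).
[70, 79): no B overlap → unchanged.

[3, 21) ∪ [22, 24) ∪ [63, 65) ∪ [70, 79)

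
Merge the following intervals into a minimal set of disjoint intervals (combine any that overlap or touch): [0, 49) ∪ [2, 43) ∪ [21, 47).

[0, 49)

[2, 43) overlaps/touches [0, 49) → extend to [0, 49).
[21, 47) overlaps/touches [0, 49) → extend to [0, 49).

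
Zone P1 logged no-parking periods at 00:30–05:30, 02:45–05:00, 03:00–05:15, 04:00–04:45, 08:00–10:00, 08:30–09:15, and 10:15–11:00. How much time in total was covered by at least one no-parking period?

7 h 45 min

Merged: 00:30–05:30, 08:00–10:00, 10:15–11:00.
Lengths: 5 h + 2 h + 45 min = 7 h 45 min.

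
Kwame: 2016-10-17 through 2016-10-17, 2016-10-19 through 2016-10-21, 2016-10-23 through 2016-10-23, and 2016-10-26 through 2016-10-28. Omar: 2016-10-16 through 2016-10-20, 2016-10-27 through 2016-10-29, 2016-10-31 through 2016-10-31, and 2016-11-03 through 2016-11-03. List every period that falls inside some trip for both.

2016-10-17 through 2016-10-17 meets the second set on 2016-10-17 through 2016-10-17.
2016-10-19 through 2016-10-21 meets the second set on 2016-10-19 through 2016-10-20.
2016-10-23 through 2016-10-23: no overlap with the second set.
2016-10-26 through 2016-10-28 meets the second set on 2016-10-27 through 2016-10-28.

2016-10-17 through 2016-10-17, 2016-10-19 through 2016-10-20, 2016-10-27 through 2016-10-28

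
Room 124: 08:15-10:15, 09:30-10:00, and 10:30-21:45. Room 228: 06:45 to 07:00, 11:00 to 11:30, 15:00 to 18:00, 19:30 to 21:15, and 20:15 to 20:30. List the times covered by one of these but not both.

Merge the first list: 08:15–10:15, 10:30–21:45.
Merge the second list: 06:45–07:00, 11:00–11:30, 15:00–18:00, 19:30–21:15.
Only in the first: 08:15–10:15, 10:30–11:00, 11:30–15:00, 18:00–19:30, 21:15–21:45.
Only in the second: 06:45–07:00.
Together these are the periods covered by exactly one.

06:45–07:00, 08:15–10:15, 10:30–11:00, 11:30–15:00, 18:00–19:30, 21:15–21:45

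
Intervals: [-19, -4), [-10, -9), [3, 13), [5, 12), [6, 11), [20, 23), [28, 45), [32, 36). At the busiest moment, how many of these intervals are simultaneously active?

At 6, 3 of the intervals are simultaneously active.
No point has more.

3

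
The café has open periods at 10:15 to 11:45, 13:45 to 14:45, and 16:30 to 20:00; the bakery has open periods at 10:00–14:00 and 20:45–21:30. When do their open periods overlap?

10:15–11:45, 13:45–14:00

10:15–11:45 meets the second set on 10:15–11:45.
13:45–14:45 meets the second set on 13:45–14:00.
16:30–20:00: no overlap with the second set.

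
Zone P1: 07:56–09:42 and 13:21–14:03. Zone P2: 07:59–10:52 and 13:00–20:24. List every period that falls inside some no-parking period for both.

07:56-09:42 ∩ B → 07:59-09:42.
13:21-14:03 ∩ B → 13:21-14:03.

07:59-09:42, 13:21-14:03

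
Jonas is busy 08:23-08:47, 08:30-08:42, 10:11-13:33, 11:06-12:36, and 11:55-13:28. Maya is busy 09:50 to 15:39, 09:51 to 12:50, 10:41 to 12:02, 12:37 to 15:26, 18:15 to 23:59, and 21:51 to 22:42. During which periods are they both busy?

10:11–13:33

First set merges to 08:23–08:47, 10:11–13:33.
Second set merges to 09:50–15:39, 18:15–23:59.
08:23–08:47: no overlap with the second set.
10:11–13:33 meets the second set on 10:11–13:33.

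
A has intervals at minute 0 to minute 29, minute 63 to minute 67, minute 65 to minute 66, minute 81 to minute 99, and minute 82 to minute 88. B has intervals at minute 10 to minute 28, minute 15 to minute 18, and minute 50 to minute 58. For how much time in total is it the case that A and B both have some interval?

Merge the first list: minute 0 to minute 29, minute 63 to minute 67, minute 81 to minute 99.
Merge the second list: minute 10 to minute 28, minute 50 to minute 58.
A ∩ B = minute 10 to minute 28.
Total: 18 minutes.

18 minutes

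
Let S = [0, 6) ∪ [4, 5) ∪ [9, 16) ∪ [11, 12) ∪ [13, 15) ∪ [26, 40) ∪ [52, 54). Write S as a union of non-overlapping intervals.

[0, 6) ∪ [9, 16) ∪ [26, 40) ∪ [52, 54)

[4, 5) overlaps/touches [0, 6) → extend to [0, 6).
[9, 16) is disjoint → start new block.
[11, 12) overlaps/touches [9, 16) → extend to [9, 16).
[13, 15) overlaps/touches [9, 16) → extend to [9, 16).
[26, 40) is disjoint → start new block.
[52, 54) is disjoint → start new block.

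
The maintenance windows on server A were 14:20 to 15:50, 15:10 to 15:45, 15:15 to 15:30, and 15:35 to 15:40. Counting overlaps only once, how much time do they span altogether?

1 h 30 min

Merged: 14:20–15:50.
Length: 1 h 30 min.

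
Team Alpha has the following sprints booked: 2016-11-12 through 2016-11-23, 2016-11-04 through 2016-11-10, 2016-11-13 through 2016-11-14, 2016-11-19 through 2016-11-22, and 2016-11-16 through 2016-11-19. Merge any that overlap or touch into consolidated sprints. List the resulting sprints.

2016-11-04 through 2016-11-10, 2016-11-12 through 2016-11-23

Sort by start: 2016-11-04 through 2016-11-10, 2016-11-12 through 2016-11-23, 2016-11-13 through 2016-11-14, 2016-11-16 through 2016-11-19, 2016-11-19 through 2016-11-22.
2016-11-12 through 2016-11-23 is disjoint → start new block.
2016-11-13 through 2016-11-14 overlaps/touches 2016-11-12 through 2016-11-23 → extend to 2016-11-12 through 2016-11-23.
2016-11-16 through 2016-11-19 overlaps/touches 2016-11-12 through 2016-11-23 → extend to 2016-11-12 through 2016-11-23.
2016-11-19 through 2016-11-22 overlaps/touches 2016-11-12 through 2016-11-23 → extend to 2016-11-12 through 2016-11-23.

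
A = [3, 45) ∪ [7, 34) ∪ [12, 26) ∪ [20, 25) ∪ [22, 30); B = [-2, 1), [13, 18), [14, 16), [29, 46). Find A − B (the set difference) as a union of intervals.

A, merged: [3, 45).
B, merged: [-2, 1), [13, 18), [29, 46).
[3, 45) with B removed leaves [3, 13), [18, 29).

[3, 13) ∪ [18, 29)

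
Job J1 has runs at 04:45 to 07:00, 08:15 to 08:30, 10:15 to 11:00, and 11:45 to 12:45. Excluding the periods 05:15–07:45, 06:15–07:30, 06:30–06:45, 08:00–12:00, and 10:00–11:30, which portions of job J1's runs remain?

B, merged: 05:15-07:45, 08:00-12:00.
04:45-07:00 \ B = 04:45-05:15.
08:15-08:30: entirely removed.
10:15-11:00: entirely removed.
11:45-12:45 \ B = 12:00-12:45.

04:45-05:15, 12:00-12:45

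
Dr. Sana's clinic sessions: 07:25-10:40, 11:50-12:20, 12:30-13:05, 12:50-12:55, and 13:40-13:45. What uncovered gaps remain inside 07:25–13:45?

After merging, the occupied span is 07:25–10:40, 11:50–12:20, 12:30–13:05, 13:40–13:45.
Uncovered inside 07:25–13:45: 10:40–11:50, 12:20–12:30, 13:05–13:40.

10:40–11:50, 12:20–12:30, 13:05–13:40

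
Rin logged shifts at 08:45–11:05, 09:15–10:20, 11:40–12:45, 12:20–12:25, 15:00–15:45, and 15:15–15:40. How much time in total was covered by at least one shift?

Merged: 08:45-11:05, 11:40-12:45, 15:00-15:45.
Lengths: 2 h 20 min + 1 h 5 min + 45 min = 4 h 10 min.

4 h 10 min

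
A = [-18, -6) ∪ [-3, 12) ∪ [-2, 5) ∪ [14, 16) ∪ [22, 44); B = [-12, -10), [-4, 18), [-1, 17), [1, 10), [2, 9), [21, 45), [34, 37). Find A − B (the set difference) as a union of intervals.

[-18, -12) ∪ [-10, -6)

Merge the first list: [-18, -6), [-3, 12), [14, 16), [22, 44).
Merge the second list: [-12, -10), [-4, 18), [21, 45).
[-18, -6) \ B = [-18, -12), [-10, -6).
[-3, 12): entirely removed.
[14, 16): entirely removed.
[22, 44): entirely removed.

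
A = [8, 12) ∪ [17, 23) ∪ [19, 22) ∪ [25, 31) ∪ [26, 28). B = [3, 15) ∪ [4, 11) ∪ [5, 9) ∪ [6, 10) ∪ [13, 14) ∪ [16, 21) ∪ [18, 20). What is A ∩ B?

[8, 12) ∪ [17, 21)

A, merged: [8, 12), [17, 23), [25, 31).
B, merged: [3, 15), [16, 21).
[8, 12) meets the second set on [8, 12).
[17, 23) meets the second set on [17, 21).
[25, 31): no overlap with the second set.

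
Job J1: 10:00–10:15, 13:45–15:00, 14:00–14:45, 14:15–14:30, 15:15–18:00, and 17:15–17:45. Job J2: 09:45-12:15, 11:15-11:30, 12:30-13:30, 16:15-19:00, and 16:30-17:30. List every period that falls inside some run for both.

First set merges to 10:00–10:15, 13:45–15:00, 15:15–18:00.
Second set merges to 09:45–12:15, 12:30–13:30, 16:15–19:00.
10:00–10:15 meets the second set on 10:00–10:15.
13:45–15:00: no overlap with the second set.
15:15–18:00 meets the second set on 16:15–18:00.

10:00–10:15, 16:15–18:00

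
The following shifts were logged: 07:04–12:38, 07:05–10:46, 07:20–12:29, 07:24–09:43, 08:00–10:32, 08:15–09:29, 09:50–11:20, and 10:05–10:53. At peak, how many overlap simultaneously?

6

Walk the sorted start/end points keeping a running depth.
The depth first hits 6 at 08:15.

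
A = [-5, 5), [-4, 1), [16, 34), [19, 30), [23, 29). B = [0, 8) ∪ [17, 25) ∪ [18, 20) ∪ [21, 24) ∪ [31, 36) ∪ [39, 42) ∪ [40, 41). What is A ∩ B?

[0, 5) ∪ [17, 25) ∪ [31, 34)

First set merges to [-5, 5), [16, 34).
Second set merges to [0, 8), [17, 25), [31, 36), [39, 42).
[-5, 5) ∩ B → [0, 5).
[16, 34) ∩ B → [17, 25), [31, 34).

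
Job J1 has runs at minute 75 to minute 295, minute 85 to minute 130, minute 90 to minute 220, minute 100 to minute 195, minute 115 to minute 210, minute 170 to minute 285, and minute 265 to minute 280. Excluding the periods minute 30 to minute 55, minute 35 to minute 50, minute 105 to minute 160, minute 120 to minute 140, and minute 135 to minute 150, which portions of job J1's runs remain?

A, merged: minute 75 to minute 295.
B, merged: minute 30 to minute 55, minute 105 to minute 160.
minute 75 to minute 295 \ B = minute 75 to minute 105, minute 160 to minute 295.

minute 75 to minute 105, minute 160 to minute 295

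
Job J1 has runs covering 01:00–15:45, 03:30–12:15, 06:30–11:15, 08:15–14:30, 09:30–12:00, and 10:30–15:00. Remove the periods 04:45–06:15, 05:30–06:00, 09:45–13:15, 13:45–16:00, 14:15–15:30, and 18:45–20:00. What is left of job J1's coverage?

A, merged: 01:00-15:45.
B, merged: 04:45-06:15, 09:45-13:15, 13:45-16:00, 18:45-20:00.
01:00-15:45 minus B → 01:00-04:45, 06:15-09:45, 13:15-13:45.

01:00-04:45, 06:15-09:45, 13:15-13:45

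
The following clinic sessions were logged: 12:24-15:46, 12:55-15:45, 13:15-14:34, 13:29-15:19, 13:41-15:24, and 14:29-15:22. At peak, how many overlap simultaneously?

Walk the sorted start/end points keeping a running depth.
The depth first hits 6 at 14:29.

6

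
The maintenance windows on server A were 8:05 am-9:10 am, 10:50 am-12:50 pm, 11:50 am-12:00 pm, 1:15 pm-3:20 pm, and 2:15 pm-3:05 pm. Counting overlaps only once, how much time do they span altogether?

Merged: 8:05 am–9:10 am, 10:50 am–12:50 pm, 1:15 pm–3:20 pm.
Lengths: 1 h 5 min + 2 h + 2 h 5 min = 5 h 10 min.

5 h 10 min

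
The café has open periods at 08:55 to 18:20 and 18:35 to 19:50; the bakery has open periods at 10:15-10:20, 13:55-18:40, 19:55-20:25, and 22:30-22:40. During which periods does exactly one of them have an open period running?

A but not B: 08:55–10:15, 10:20–13:55, 18:40–19:50.
B but not A: 18:20–18:35, 19:55–20:25, 22:30–22:40.
Combining gives A △ B.

08:55–10:15, 10:20–13:55, 18:20–18:35, 18:40–19:50, 19:55–20:25, 22:30–22:40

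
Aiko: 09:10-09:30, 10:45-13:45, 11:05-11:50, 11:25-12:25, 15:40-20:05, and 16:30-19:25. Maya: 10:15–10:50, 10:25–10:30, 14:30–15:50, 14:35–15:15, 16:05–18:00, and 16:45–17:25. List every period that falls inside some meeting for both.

A, merged: 09:10–09:30, 10:45–13:45, 15:40–20:05.
B, merged: 10:15–10:50, 14:30–15:50, 16:05–18:00.
09:10–09:30: no overlap with the second set.
10:45–13:45 meets the second set on 10:45–10:50.
15:40–20:05 meets the second set on 15:40–15:50, 16:05–18:00.

10:45–10:50, 15:40–15:50, 16:05–18:00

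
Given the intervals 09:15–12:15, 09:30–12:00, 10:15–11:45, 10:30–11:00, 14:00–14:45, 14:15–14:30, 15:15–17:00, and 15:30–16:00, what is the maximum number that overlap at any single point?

Walk the sorted start/end points keeping a running depth.
The depth first hits 4 at 10:30.

4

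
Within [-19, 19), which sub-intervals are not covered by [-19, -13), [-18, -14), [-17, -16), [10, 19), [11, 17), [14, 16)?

The merged coverage is [-19, -13), [10, 19).
Uncovered inside [-19, 19): [-13, 10).

[-13, 10)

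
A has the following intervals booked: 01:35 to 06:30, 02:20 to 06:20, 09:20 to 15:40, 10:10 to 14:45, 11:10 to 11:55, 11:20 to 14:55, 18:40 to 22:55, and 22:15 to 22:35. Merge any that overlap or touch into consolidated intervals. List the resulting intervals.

01:35-06:30, 09:20-15:40, 18:40-22:55

02:20-06:20 overlaps/touches 01:35-06:30 → extend to 01:35-06:30.
09:20-15:40 is disjoint → start new block.
10:10-14:45 overlaps/touches 09:20-15:40 → extend to 09:20-15:40.
11:10-11:55 overlaps/touches 09:20-15:40 → extend to 09:20-15:40.
11:20-14:55 overlaps/touches 09:20-15:40 → extend to 09:20-15:40.
18:40-22:55 is disjoint → start new block.
22:15-22:35 overlaps/touches 18:40-22:55 → extend to 18:40-22:55.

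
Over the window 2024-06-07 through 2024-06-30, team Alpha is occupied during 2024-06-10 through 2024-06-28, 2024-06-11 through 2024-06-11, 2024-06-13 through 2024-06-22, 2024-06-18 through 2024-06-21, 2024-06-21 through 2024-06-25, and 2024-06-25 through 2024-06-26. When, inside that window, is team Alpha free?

2024-06-07 through 2024-06-09, 2024-06-29 through 2024-06-30

The merged coverage is 2024-06-10 through 2024-06-28.
Uncovered inside 2024-06-07 through 2024-06-30: 2024-06-07 through 2024-06-09, 2024-06-29 through 2024-06-30.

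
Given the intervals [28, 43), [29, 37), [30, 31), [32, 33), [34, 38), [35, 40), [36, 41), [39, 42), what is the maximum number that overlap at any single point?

At 36, 5 of the intervals are simultaneously active.
No point has more.

5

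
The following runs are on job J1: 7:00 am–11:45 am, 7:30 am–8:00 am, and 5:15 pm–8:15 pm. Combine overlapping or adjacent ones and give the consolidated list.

7:00 am–11:45 am, 5:15 pm–8:15 pm

7:30 am–8:00 am overlaps/touches 7:00 am–11:45 am → extend to 7:00 am–11:45 am.
5:15 pm–8:15 pm is disjoint → start new block.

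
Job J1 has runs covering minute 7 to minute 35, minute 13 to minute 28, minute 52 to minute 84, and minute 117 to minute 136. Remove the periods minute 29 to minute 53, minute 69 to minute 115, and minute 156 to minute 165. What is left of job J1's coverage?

minute 7 to minute 29, minute 53 to minute 69, minute 117 to minute 136

First set merges to minute 7 to minute 35, minute 52 to minute 84, minute 117 to minute 136.
minute 7 to minute 35 \ B = minute 7 to minute 29.
minute 52 to minute 84 \ B = minute 53 to minute 69.
minute 117 to minute 136: nothing removed.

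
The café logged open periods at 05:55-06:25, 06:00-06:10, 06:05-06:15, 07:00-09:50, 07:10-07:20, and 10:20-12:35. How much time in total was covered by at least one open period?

Merged: 05:55-06:25, 07:00-09:50, 10:20-12:35.
Lengths: 30 min + 2 h 50 min + 2 h 15 min = 5 h 35 min.

5 h 35 min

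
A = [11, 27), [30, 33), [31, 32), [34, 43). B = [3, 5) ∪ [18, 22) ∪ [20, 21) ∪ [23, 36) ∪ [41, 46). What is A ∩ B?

[18, 22) ∪ [23, 27) ∪ [30, 33) ∪ [34, 36) ∪ [41, 43)

First set merges to [11, 27), [30, 33), [34, 43).
Second set merges to [3, 5), [18, 22), [23, 36), [41, 46).
[11, 27) ∩ B → [18, 22), [23, 27).
[30, 33) ∩ B → [30, 33).
[34, 43) ∩ B → [34, 36), [41, 43).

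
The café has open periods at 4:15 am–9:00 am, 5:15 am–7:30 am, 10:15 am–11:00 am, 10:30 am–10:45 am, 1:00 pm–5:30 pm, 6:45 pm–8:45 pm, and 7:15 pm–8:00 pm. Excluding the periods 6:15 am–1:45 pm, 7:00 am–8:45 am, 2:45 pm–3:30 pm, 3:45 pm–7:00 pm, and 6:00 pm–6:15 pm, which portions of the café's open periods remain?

4:15 am–6:15 am, 1:45 pm–2:45 pm, 3:30 pm–3:45 pm, 7:00 pm–8:45 pm

Merge the first list: 4:15 am–9:00 am, 10:15 am–11:00 am, 1:00 pm–5:30 pm, 6:45 pm–8:45 pm.
Merge the second list: 6:15 am–1:45 pm, 2:45 pm–3:30 pm, 3:45 pm–7:00 pm.
4:15 am–9:00 am minus B → 4:15 am–6:15 am.
10:15 am–11:00 am: fully covered by B → removed.
1:00 pm–5:30 pm minus B → 1:45 pm–2:45 pm, 3:30 pm–3:45 pm.
6:45 pm–8:45 pm minus B → 7:00 pm–8:45 pm.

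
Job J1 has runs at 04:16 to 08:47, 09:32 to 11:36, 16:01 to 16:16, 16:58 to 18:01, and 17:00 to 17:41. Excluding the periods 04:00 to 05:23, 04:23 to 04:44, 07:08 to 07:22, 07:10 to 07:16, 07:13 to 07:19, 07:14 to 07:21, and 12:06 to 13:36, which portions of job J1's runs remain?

First set merges to 04:16–08:47, 09:32–11:36, 16:01–16:16, 16:58–18:01.
Second set merges to 04:00–05:23, 07:08–07:22, 12:06–13:36.
04:16–08:47 with B removed leaves 05:23–07:08, 07:22–08:47.
09:32–11:36 is untouched.
16:01–16:16 is untouched.
16:58–18:01 is untouched.

05:23–07:08, 07:22–08:47, 09:32–11:36, 16:01–16:16, 16:58–18:01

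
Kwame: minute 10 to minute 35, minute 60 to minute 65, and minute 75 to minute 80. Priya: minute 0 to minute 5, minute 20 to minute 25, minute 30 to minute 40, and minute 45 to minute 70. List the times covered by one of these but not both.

minute 0 to minute 5, minute 10 to minute 20, minute 25 to minute 30, minute 35 to minute 40, minute 45 to minute 60, minute 65 to minute 70, minute 75 to minute 80

A but not B: minute 10 to minute 20, minute 25 to minute 30, minute 75 to minute 80.
B but not A: minute 0 to minute 5, minute 35 to minute 40, minute 45 to minute 60, minute 65 to minute 70.
Combining gives A △ B.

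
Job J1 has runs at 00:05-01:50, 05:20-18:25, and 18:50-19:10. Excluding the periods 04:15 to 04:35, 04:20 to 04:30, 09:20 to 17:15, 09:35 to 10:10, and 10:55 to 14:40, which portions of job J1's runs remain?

00:05–01:50, 05:20–09:20, 17:15–18:25, 18:50–19:10

Second set merges to 04:15–04:35, 09:20–17:15.
00:05–01:50 is untouched.
05:20–18:25 with B removed leaves 05:20–09:20, 17:15–18:25.
18:50–19:10 is untouched.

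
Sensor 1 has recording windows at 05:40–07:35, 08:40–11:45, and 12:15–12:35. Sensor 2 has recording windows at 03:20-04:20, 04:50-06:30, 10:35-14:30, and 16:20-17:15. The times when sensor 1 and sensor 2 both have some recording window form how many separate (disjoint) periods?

3

A ∩ B = 05:40-06:30, 10:35-11:45, 12:15-12:35.
That is 3 disjoint pieces.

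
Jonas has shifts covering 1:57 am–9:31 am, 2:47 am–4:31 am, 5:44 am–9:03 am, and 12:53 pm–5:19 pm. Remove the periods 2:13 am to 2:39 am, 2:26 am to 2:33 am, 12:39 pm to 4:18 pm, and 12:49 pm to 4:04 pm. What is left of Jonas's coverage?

A, merged: 1:57 am–9:31 am, 12:53 pm–5:19 pm.
B, merged: 2:13 am–2:39 am, 12:39 pm–4:18 pm.
1:57 am–9:31 am \ B = 1:57 am–2:13 am, 2:39 am–9:31 am.
12:53 pm–5:19 pm \ B = 4:18 pm–5:19 pm.

1:57 am–2:13 am, 2:39 am–9:31 am, 4:18 pm–5:19 pm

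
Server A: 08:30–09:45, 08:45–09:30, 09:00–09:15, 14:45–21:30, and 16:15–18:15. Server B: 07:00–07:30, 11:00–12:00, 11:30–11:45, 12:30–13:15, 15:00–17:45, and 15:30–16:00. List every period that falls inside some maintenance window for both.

First set merges to 08:30-09:45, 14:45-21:30.
Second set merges to 07:00-07:30, 11:00-12:00, 12:30-13:15, 15:00-17:45.
08:30-09:45: no overlap with the second set.
14:45-21:30 meets the second set on 15:00-17:45.

15:00-17:45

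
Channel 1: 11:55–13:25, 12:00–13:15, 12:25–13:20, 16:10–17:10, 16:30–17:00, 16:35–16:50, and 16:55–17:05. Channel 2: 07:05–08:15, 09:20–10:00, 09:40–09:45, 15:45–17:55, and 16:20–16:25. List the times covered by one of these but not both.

07:05-08:15, 09:20-10:00, 11:55-13:25, 15:45-16:10, 17:10-17:55

Merge the first list: 11:55-13:25, 16:10-17:10.
Merge the second list: 07:05-08:15, 09:20-10:00, 15:45-17:55.
A \ B = 11:55-13:25.
B \ A = 07:05-08:15, 09:20-10:00, 15:45-16:10, 17:10-17:55.
Union of the two gives the symmetric difference.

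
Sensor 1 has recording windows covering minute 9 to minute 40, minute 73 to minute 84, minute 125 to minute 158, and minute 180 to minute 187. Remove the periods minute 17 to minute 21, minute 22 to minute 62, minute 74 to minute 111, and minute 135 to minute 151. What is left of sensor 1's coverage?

minute 9 to minute 17, minute 21 to minute 22, minute 73 to minute 74, minute 125 to minute 135, minute 151 to minute 158, minute 180 to minute 187

minute 9 to minute 40 with B removed leaves minute 9 to minute 17, minute 21 to minute 22.
minute 73 to minute 84 with B removed leaves minute 73 to minute 74.
minute 125 to minute 158 with B removed leaves minute 125 to minute 135, minute 151 to minute 158.
minute 180 to minute 187 is untouched.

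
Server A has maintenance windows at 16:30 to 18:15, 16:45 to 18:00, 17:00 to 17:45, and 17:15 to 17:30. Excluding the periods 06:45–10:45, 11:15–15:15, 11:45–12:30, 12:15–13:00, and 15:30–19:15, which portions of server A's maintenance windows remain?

none

A, merged: 16:30–18:15.
B, merged: 06:45–10:45, 11:15–15:15, 15:30–19:15.
16:30–18:15 lies entirely inside B → drops out.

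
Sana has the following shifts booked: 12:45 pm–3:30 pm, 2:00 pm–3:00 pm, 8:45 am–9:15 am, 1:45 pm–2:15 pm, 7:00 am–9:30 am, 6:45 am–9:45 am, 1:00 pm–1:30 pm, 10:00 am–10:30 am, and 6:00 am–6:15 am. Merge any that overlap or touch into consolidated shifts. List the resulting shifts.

6:00 am–6:15 am, 6:45 am–9:45 am, 10:00 am–10:30 am, 12:45 pm–3:30 pm

Sort by start: 6:00 am–6:15 am, 6:45 am–9:45 am, 7:00 am–9:30 am, 8:45 am–9:15 am, 10:00 am–10:30 am, 12:45 pm–3:30 pm, 1:00 pm–1:30 pm, 1:45 pm–2:15 pm, 2:00 pm–3:00 pm.
6:45 am–9:45 am is disjoint → start new block.
7:00 am–9:30 am overlaps/touches 6:45 am–9:45 am → extend to 6:45 am–9:45 am.
8:45 am–9:15 am overlaps/touches 6:45 am–9:45 am → extend to 6:45 am–9:45 am.
10:00 am–10:30 am is disjoint → start new block.
12:45 pm–3:30 pm is disjoint → start new block.
1:00 pm–1:30 pm overlaps/touches 12:45 pm–3:30 pm → extend to 12:45 pm–3:30 pm.
1:45 pm–2:15 pm overlaps/touches 12:45 pm–3:30 pm → extend to 12:45 pm–3:30 pm.
2:00 pm–3:00 pm overlaps/touches 12:45 pm–3:30 pm → extend to 12:45 pm–3:30 pm.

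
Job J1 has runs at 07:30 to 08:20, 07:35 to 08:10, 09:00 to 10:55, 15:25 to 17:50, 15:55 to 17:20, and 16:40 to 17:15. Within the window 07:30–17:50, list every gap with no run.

08:20-09:00, 10:55-15:25

Covered (merged): 07:30-08:20, 09:00-10:55, 15:25-17:50.
Complement within 07:30-17:50: 08:20-09:00, 10:55-15:25.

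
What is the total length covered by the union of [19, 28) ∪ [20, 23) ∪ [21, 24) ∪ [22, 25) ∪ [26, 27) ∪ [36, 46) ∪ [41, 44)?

Merged: [19, 28), [36, 46).
Lengths: 9 + 10 = 19.

19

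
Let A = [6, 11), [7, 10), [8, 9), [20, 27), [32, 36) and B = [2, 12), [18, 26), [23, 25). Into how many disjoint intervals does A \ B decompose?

2

First set merges to [6, 11), [20, 27), [32, 36).
Second set merges to [2, 12), [18, 26).
A \ B = [26, 27), [32, 36).
That is 2 disjoint pieces.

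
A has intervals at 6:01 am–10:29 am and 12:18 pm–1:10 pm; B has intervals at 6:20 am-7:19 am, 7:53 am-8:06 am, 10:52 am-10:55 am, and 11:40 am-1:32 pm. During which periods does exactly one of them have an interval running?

A \ B = 6:01 am–6:20 am, 7:19 am–7:53 am, 8:06 am–10:29 am.
B \ A = 10:52 am–10:55 am, 11:40 am–12:18 pm, 1:10 pm–1:32 pm.
Union of the two gives the symmetric difference.

6:01 am–6:20 am, 7:19 am–7:53 am, 8:06 am–10:29 am, 10:52 am–10:55 am, 11:40 am–12:18 pm, 1:10 pm–1:32 pm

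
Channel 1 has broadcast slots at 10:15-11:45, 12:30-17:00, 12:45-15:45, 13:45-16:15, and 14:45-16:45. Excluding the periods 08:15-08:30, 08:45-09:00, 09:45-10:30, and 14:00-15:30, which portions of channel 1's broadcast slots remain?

10:30–11:45, 12:30–14:00, 15:30–17:00

First set merges to 10:15–11:45, 12:30–17:00.
10:15–11:45 minus B → 10:30–11:45.
12:30–17:00 minus B → 12:30–14:00, 15:30–17:00.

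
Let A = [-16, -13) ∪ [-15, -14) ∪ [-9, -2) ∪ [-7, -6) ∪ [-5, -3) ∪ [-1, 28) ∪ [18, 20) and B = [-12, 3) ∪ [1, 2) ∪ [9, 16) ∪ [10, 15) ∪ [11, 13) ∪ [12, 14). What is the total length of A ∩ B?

18

A, merged: [-16, -13), [-9, -2), [-1, 28).
B, merged: [-12, 3), [9, 16).
A ∩ B = [-9, -2), [-1, 3), [9, 16).
Total: 7 + 4 + 7 = 18.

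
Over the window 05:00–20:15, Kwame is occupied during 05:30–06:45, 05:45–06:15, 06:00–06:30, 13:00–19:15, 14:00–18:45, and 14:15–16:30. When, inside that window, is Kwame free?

Covered (merged): 05:30–06:45, 13:00–19:15.
Gaps within 05:00–20:15: 05:00–05:30, 06:45–13:00, 19:15–20:15.

05:00–05:30, 06:45–13:00, 19:15–20:15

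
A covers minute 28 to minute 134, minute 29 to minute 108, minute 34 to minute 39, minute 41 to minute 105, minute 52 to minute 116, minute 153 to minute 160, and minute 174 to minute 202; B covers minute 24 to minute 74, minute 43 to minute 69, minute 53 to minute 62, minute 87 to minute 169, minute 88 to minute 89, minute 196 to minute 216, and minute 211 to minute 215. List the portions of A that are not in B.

First set merges to minute 28 to minute 134, minute 153 to minute 160, minute 174 to minute 202.
Second set merges to minute 24 to minute 74, minute 87 to minute 169, minute 196 to minute 216.
minute 28 to minute 134 with B removed leaves minute 74 to minute 87.
minute 153 to minute 160 lies entirely inside B → drops out.
minute 174 to minute 202 with B removed leaves minute 174 to minute 196.

minute 74 to minute 87, minute 174 to minute 196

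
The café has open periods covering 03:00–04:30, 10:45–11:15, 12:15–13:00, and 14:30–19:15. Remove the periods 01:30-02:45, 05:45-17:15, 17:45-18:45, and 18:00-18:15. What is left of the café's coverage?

B, merged: 01:30–02:45, 05:45–17:15, 17:45–18:45.
03:00–04:30: nothing removed.
10:45–11:15: entirely removed.
12:15–13:00: entirely removed.
14:30–19:15 \ B = 17:15–17:45, 18:45–19:15.

03:00–04:30, 17:15–17:45, 18:45–19:15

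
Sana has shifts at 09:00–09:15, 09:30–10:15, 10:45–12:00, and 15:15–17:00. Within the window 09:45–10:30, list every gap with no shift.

10:15-10:30

Covered (merged): 09:00-09:15, 09:30-10:15, 10:45-12:00, 15:15-17:00.
Uncovered inside 09:45-10:30: 10:15-10:30.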